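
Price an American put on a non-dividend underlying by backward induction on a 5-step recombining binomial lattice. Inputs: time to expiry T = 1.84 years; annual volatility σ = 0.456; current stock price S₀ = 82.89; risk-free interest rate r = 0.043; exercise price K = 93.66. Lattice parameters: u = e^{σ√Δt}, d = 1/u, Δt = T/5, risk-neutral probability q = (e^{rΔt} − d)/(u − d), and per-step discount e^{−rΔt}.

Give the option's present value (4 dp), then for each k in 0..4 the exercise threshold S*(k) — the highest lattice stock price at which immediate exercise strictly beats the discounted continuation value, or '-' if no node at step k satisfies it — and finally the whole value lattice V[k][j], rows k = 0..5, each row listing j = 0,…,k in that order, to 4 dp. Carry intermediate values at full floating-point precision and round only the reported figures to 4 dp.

price = 24.0074
boundary = - - 47.6684 36.1488 47.6684
tree:
24.0074
33.9097 13.2039
45.9916 20.8886 4.6317
57.5112 31.8691 8.7100 0.0000
66.2469 45.9916 16.3792 0.0000 0.0000
72.8715 57.5112 30.8012 0.0000 0.0000 0.0000

Δt=0.36800, u=1.31867, d=0.75834, q=0.45975, disc=e^(-rΔt)=0.98430
k=5 terminal: V=max(K-S,0) → 72.8715 57.5112 30.8012 0.0000 0.0000 0.0000
k=4: j=0 S=27.4131 intr=66.2469 cont=64.7765 V=66.2469[EX]; j=1 S=47.6684 intr=45.9916 cont=44.5212 V=45.9916[EX]; j=2 S=82.8900 intr=10.7700 cont=16.3792 V=16.3792[hold]; j=3 S=144.1365 intr=0.0000 cont=0.0000 V=0.0000[hold]; j=4 S=250.6375 intr=0.0000 cont=0.0000 V=0.0000[hold]  S*(4)=47.6684
k=3: j=0 S=36.1488 intr=57.5112 cont=56.0408 V=57.5112[EX]; j=1 S=62.8588 intr=30.8012 cont=31.8691 V=31.8691[hold]; j=2 S=109.3045 intr=0.0000 cont=8.7100 V=8.7100[hold]; j=3 S=190.0685 intr=0.0000 cont=0.0000 V=0.0000[hold]  S*(3)=36.1488
k=2: j=0 S=47.6684 intr=45.9916 cont=45.0045 V=45.9916[EX]; j=1 S=82.8900 intr=10.7700 cont=20.8886 V=20.8886[hold]; j=2 S=144.1365 intr=0.0000 cont=4.6317 V=4.6317[hold]  S*(2)=47.6684
k=1: j=0 S=62.8588 intr=30.8012 cont=33.9097 V=33.9097[hold]; j=1 S=109.3045 intr=0.0000 cont=13.2039 V=13.2039[hold]  S*(1)=-
k=0: j=0 S=82.8900 intr=10.7700 cont=24.0074 V=24.0074[hold]  S*(0)=-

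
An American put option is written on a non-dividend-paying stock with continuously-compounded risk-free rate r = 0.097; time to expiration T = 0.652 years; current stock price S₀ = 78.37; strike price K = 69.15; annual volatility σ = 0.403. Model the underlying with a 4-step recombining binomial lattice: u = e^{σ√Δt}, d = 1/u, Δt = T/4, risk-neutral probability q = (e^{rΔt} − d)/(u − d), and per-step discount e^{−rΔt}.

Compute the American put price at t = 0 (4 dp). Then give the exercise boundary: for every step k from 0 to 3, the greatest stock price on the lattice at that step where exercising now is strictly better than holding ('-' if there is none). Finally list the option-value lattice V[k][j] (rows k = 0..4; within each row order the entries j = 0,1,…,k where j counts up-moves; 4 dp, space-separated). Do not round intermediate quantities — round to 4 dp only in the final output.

Δt=0.16300, u=1.17669, d=0.84984, q=0.50817, disc=e^(-rΔt)=0.98431
k=4 terminal: V=max(K-S,0) → 28.2707 12.5487 0.0000 0.0000 0.0000
k=3: j=0 S=48.1022 intr=21.0478 cont=19.9630 V=21.0478[EX]; j=1 S=66.6022 intr=2.5478 cont=6.0750 V=6.0750[hold]; j=2 S=92.2171 intr=0.0000 cont=0.0000 V=0.0000[hold]; j=3 S=127.6834 intr=0.0000 cont=0.0000 V=0.0000[hold]  S*(3)=48.1022
k=2: j=0 S=56.6013 intr=12.5487 cont=13.2282 V=13.2282[hold]; j=1 S=78.3700 intr=0.0000 cont=2.9410 V=2.9410[hold]; j=2 S=108.5108 intr=0.0000 cont=0.0000 V=0.0000[hold]  S*(2)=-
k=1: j=0 S=66.6022 intr=2.5478 cont=7.8750 V=7.8750[hold]; j=1 S=92.2171 intr=0.0000 cont=1.4238 V=1.4238[hold]  S*(1)=-
k=0: j=0 S=78.3700 intr=0.0000 cont=4.5246 V=4.5246[hold]  S*(0)=-

price = 4.5246
boundary = - - - 48.1022
tree:
4.5246
7.8750 1.4238
13.2282 2.9410 0.0000
21.0478 6.0750 0.0000 0.0000
28.2707 12.5487 0.0000 0.0000 0.0000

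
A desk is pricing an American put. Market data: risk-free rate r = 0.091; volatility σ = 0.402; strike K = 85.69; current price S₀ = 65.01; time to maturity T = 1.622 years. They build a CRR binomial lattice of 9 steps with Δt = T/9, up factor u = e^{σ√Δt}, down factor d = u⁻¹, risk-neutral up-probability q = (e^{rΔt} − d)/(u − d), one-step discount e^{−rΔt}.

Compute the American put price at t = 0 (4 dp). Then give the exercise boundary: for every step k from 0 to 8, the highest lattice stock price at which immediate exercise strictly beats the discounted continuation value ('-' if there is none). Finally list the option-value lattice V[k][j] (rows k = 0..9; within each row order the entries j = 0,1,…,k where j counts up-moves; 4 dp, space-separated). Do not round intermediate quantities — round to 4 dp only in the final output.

params: Δt=0.18022 u=1.18609 d=0.84311 q=0.50565 e^(-rΔt)=0.98373
t_9 payoffs: 71.6963 66.0037 57.9952 46.7289 30.8795 8.5825 0.0000 0.0000 0.0000 0.0000
t_8: node(8,0) S=16.5977 payoff=69.0923 vs cont=67.6984 → 69.0923 [stop]  node(8,1) S=23.3497 payoff=62.3403 vs cont=60.9464 → 62.3403 [stop]  node(8,2) S=32.8484 payoff=52.8416 vs cont=51.4477 → 52.8416 [stop]  node(8,3) S=46.2112 payoff=39.4788 vs cont=38.0849 → 39.4788 [stop]  node(8,4) S=65.0100 payoff=20.6800 vs cont=19.2861 → 20.6800 [stop]  node(8,5) S=91.4562 payoff=0.0000 vs cont=4.1737 → 4.1737 [wait]  node(8,6) S=128.6607 payoff=0.0000 vs cont=0.0000 → 0.0000 [wait]  node(8,7) S=181.0001 payoff=0.0000 vs cont=0.0000 → 0.0000 [wait]  node(8,8) S=254.6312 payoff=0.0000 vs cont=0.0000 → 0.0000 [wait]  ⇒ S*(8)=65.0100
t_7: node(7,0) S=19.6863 payoff=66.0037 vs cont=64.6098 → 66.0037 [stop]  node(7,1) S=27.6948 payoff=57.9952 vs cont=56.6013 → 57.9952 [stop]  node(7,2) S=38.9611 payoff=46.7289 vs cont=45.3351 → 46.7289 [stop]  node(7,3) S=54.8105 payoff=30.8795 vs cont=29.4856 → 30.8795 [stop]  node(7,4) S=77.1075 payoff=8.5825 vs cont=12.1330 → 12.1330 [wait]  node(7,5) S=108.4750 payoff=0.0000 vs cont=2.0297 → 2.0297 [wait]  node(7,6) S=152.6027 payoff=0.0000 vs cont=0.0000 → 0.0000 [wait]  node(7,7) S=214.6818 payoff=0.0000 vs cont=0.0000 → 0.0000 [wait]  ⇒ S*(7)=54.8105
t_6: node(6,0) S=23.3497 payoff=62.3403 vs cont=60.9464 → 62.3403 [stop]  node(6,1) S=32.8484 payoff=52.8416 vs cont=51.4477 → 52.8416 [stop]  node(6,2) S=46.2112 payoff=39.4788 vs cont=38.0849 → 39.4788 [stop]  node(6,3) S=65.0100 payoff=20.6800 vs cont=21.0522 → 21.0522 [wait]  node(6,4) S=91.4562 payoff=0.0000 vs cont=6.9100 → 6.9100 [wait]  node(6,5) S=128.6607 payoff=0.0000 vs cont=0.9871 → 0.9871 [wait]  node(6,6) S=181.0001 payoff=0.0000 vs cont=0.0000 → 0.0000 [wait]  ⇒ S*(6)=46.2112
t_5: node(5,0) S=27.6948 payoff=57.9952 vs cont=56.6013 → 57.9952 [stop]  node(5,1) S=38.9611 payoff=46.7289 vs cont=45.3351 → 46.7289 [stop]  node(5,2) S=54.8105 payoff=30.8795 vs cont=29.6708 → 30.8795 [stop]  node(5,3) S=77.1075 payoff=8.5825 vs cont=13.6751 → 13.6751 [wait]  node(5,4) S=108.4750 payoff=0.0000 vs cont=3.8514 → 3.8514 [wait]  node(5,5) S=152.6027 payoff=0.0000 vs cont=0.4800 → 0.4800 [wait]  ⇒ S*(5)=54.8105
t_4: node(4,0) S=32.8484 payoff=52.8416 vs cont=51.4477 → 52.8416 [stop]  node(4,1) S=46.2112 payoff=39.4788 vs cont=38.0849 → 39.4788 [stop]  node(4,2) S=65.0100 payoff=20.6800 vs cont=21.8193 → 21.8193 [wait]  node(4,3) S=91.4562 payoff=0.0000 vs cont=8.5661 → 8.5661 [wait]  node(4,4) S=128.6607 payoff=0.0000 vs cont=2.1117 → 2.1117 [wait]  ⇒ S*(4)=46.2112
t_3: node(3,0) S=38.9611 payoff=46.7289 vs cont=45.3351 → 46.7289 [stop]  node(3,1) S=54.8105 payoff=30.8795 vs cont=30.0524 → 30.8795 [stop]  node(3,2) S=77.1075 payoff=8.5825 vs cont=14.8719 → 14.8719 [wait]  node(3,3) S=108.4750 payoff=0.0000 vs cont=5.2162 → 5.2162 [wait]  ⇒ S*(3)=54.8105
t_2: node(2,0) S=46.2112 payoff=39.4788 vs cont=38.0849 → 39.4788 [stop]  node(2,1) S=65.0100 payoff=20.6800 vs cont=22.4146 → 22.4146 [wait]  node(2,2) S=91.4562 payoff=0.0000 vs cont=9.8270 → 9.8270 [wait]  ⇒ S*(2)=46.2112
t_1: node(1,0) S=54.8105 payoff=30.8795 vs cont=30.3485 → 30.8795 [stop]  node(1,1) S=77.1075 payoff=8.5825 vs cont=15.7886 → 15.7886 [wait]  ⇒ S*(1)=54.8105
t_0: node(0,0) S=65.0100 payoff=20.6800 vs cont=22.8706 → 22.8706 [wait]  ⇒ S*(0)=-

price = 22.8706
boundary = - 54.8105 46.2112 54.8105 46.2112 54.8105 46.2112 54.8105 65.0100
tree:
22.8706
30.8795 15.7886
39.4788 22.4146 9.8270
46.7289 30.8795 14.8719 5.2162
52.8416 39.4788 21.8193 8.5661 2.1117
57.9952 46.7289 30.8795 13.6751 3.8514 0.4800
62.3403 52.8416 39.4788 21.0522 6.9100 0.9871 0.0000
66.0037 57.9952 46.7289 30.8795 12.1330 2.0297 0.0000 0.0000
69.0923 62.3403 52.8416 39.4788 20.6800 4.1737 0.0000 0.0000 0.0000
71.6963 66.0037 57.9952 46.7289 30.8795 8.5825 0.0000 0.0000 0.0000 0.0000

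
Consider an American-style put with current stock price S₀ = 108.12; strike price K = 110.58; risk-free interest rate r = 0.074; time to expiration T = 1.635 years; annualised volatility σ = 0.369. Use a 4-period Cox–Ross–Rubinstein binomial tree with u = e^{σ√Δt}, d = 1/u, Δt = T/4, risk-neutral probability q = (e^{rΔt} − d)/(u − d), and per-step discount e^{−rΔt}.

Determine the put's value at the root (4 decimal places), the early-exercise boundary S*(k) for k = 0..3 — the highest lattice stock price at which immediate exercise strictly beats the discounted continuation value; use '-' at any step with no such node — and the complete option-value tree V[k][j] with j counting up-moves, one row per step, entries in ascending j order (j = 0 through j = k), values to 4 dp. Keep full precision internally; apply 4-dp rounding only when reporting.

price = 16.0065
boundary = - - 67.4517 85.3984
tree:
16.0065
26.8889 6.3447
43.1283 12.6533 0.5656
57.3034 25.1816 1.1796 0.0000
68.4996 43.1283 2.4600 0.0000 0.0000

params: Δt=0.40875 u=1.26607 d=0.78985 q=0.50578 e^(-rΔt)=0.97021
t_4 payoffs: 68.4996 43.1283 2.4600 0.0000 0.0000
t_3: node(3,0) S=53.2766 payoff=57.3034 vs cont=54.0087 → 57.3034 [stop]  node(3,1) S=85.3984 payoff=25.1816 vs cont=21.8870 → 25.1816 [stop]  node(3,2) S=136.8871 payoff=0.0000 vs cont=1.1796 → 1.1796 [wait]  node(3,3) S=219.4197 payoff=0.0000 vs cont=0.0000 → 0.0000 [wait]  ⇒ S*(3)=85.3984
t_2: node(2,0) S=67.4517 payoff=43.1283 vs cont=39.8336 → 43.1283 [stop]  node(2,1) S=108.1200 payoff=2.4600 vs cont=12.6533 → 12.6533 [wait]  node(2,2) S=173.3082 payoff=0.0000 vs cont=0.5656 → 0.5656 [wait]  ⇒ S*(2)=67.4517
t_1: node(1,0) S=85.3984 payoff=25.1816 vs cont=26.8889 → 26.8889 [wait]  node(1,1) S=136.8871 payoff=0.0000 vs cont=6.3447 → 6.3447 [wait]  ⇒ S*(1)=-
t_0: node(0,0) S=108.1200 payoff=2.4600 vs cont=16.0065 → 16.0065 [wait]  ⇒ S*(0)=-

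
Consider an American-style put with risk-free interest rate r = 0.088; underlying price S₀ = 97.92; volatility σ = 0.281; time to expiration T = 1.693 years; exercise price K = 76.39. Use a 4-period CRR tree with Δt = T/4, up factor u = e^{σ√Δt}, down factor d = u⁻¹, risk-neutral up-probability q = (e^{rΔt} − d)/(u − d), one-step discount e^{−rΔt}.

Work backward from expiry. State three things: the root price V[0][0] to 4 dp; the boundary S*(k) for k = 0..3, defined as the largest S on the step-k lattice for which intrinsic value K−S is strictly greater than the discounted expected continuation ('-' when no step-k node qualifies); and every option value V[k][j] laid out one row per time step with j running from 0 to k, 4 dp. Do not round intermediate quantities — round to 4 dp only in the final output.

params: Δt=0.42325 u=1.20059 d=0.83292 q=0.55764 e^(-rΔt)=0.96344
t_4 payoffs: 29.2603 8.4567 0.0000 0.0000 0.0000
t_3: node(3,0) S=56.5833 payoff=19.8067 vs cont=17.0138 → 19.8067 [stop]  node(3,1) S=81.5600 payoff=0.0000 vs cont=3.6041 → 3.6041 [wait]  node(3,2) S=117.5616 payoff=0.0000 vs cont=0.0000 → 0.0000 [wait]  node(3,3) S=169.4549 payoff=0.0000 vs cont=0.0000 → 0.0000 [wait]  ⇒ S*(3)=56.5833
t_2: node(2,0) S=67.9333 payoff=8.4567 vs cont=10.3777 → 10.3777 [wait]  node(2,1) S=97.9200 payoff=0.0000 vs cont=1.5360 → 1.5360 [wait]  node(2,2) S=141.1432 payoff=0.0000 vs cont=0.0000 → 0.0000 [wait]  ⇒ S*(2)=-
t_1: node(1,0) S=81.5600 payoff=0.0000 vs cont=5.2481 → 5.2481 [wait]  node(1,1) S=117.5616 payoff=0.0000 vs cont=0.6546 → 0.6546 [wait]  ⇒ S*(1)=-
t_0: node(0,0) S=97.9200 payoff=0.0000 vs cont=2.5884 → 2.5884 [wait]  ⇒ S*(0)=-

price = 2.5884
boundary = - - - 56.5833
tree:
2.5884
5.2481 0.6546
10.3777 1.5360 0.0000
19.8067 3.6041 0.0000 0.0000
29.2603 8.4567 0.0000 0.0000 0.0000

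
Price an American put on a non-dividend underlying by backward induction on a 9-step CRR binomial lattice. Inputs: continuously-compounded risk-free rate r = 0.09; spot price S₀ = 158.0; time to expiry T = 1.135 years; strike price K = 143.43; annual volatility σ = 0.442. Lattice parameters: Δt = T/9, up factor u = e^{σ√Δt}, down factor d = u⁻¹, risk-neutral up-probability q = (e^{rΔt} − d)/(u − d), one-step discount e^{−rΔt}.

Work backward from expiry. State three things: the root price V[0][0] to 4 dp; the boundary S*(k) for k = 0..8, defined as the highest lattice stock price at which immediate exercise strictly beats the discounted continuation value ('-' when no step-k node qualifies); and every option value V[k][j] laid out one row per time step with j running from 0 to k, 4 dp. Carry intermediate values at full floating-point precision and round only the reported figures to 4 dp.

Δt=0.12611  u=1.16995  d=0.85474  q=0.49705  discount=0.98871
step 9 (expiry): payoffs max(K−S,0) = 104.9583 90.7703 71.3500 44.7676 8.3818 0.0000 0.0000 0.0000 0.0000 0.0000
step 8: (k=8,j=0): S=45.0101, (K−S)⁺=98.4199, hold=96.8012 ⇒ V=98.4199 exercise | (k=8,j=1): S=61.6093, (K−S)⁺=81.8207, hold=80.2019 ⇒ V=81.8207 exercise | (k=8,j=2): S=84.3303, (K−S)⁺=59.0997, hold=57.4810 ⇒ V=59.0997 exercise | (k=8,j=3): S=115.4304, (K−S)⁺=27.9996, hold=26.3809 ⇒ V=27.9996 exercise | (k=8,j=4): S=158.0000, (K−S)⁺=0.0000, hold=4.1681 ⇒ V=4.1681 continue | (k=8,j=5): S=216.2688, (K−S)⁺=0.0000, hold=0.0000 ⇒ V=0.0000 continue | (k=8,j=6): S=296.0266, (K−S)⁺=0.0000, hold=0.0000 ⇒ V=0.0000 continue | (k=8,j=7): S=405.1983, (K−S)⁺=0.0000, hold=0.0000 ⇒ V=0.0000 continue | (k=8,j=8): S=554.6314, (K−S)⁺=0.0000, hold=0.0000 ⇒ V=0.0000 continue  boundary S*=115.4304
step 7: (k=7,j=0): S=52.6597, (K−S)⁺=90.7703, hold=89.1516 ⇒ V=90.7703 exercise | (k=7,j=1): S=72.0800, (K−S)⁺=71.3500, hold=69.7312 ⇒ V=71.3500 exercise | (k=7,j=2): S=98.6624, (K−S)⁺=44.7676, hold=43.1488 ⇒ V=44.7676 exercise | (k=7,j=3): S=135.0482, (K−S)⁺=8.3818, hold=15.9718 ⇒ V=15.9718 continue | (k=7,j=4): S=184.8526, (K−S)⁺=0.0000, hold=2.0727 ⇒ V=2.0727 continue | (k=7,j=5): S=253.0244, (K−S)⁺=0.0000, hold=0.0000 ⇒ V=0.0000 continue | (k=7,j=6): S=346.3373, (K−S)⁺=0.0000, hold=0.0000 ⇒ V=0.0000 continue | (k=7,j=7): S=474.0630, (K−S)⁺=0.0000, hold=0.0000 ⇒ V=0.0000 continue  boundary S*=98.6624
step 6: (k=6,j=0): S=61.6093, (K−S)⁺=81.8207, hold=80.2019 ⇒ V=81.8207 exercise | (k=6,j=1): S=84.3303, (K−S)⁺=59.0997, hold=57.4810 ⇒ V=59.0997 exercise | (k=6,j=2): S=115.4304, (K−S)⁺=27.9996, hold=30.1109 ⇒ V=30.1109 continue | (k=6,j=3): S=158.0000, (K−S)⁺=0.0000, hold=8.9609 ⇒ V=8.9609 continue | (k=6,j=4): S=216.2688, (K−S)⁺=0.0000, hold=1.0307 ⇒ V=1.0307 continue | (k=6,j=5): S=296.0266, (K−S)⁺=0.0000, hold=0.0000 ⇒ V=0.0000 continue | (k=6,j=6): S=405.1983, (K−S)⁺=0.0000, hold=0.0000 ⇒ V=0.0000 continue  boundary S*=84.3303
step 5: (k=5,j=0): S=72.0800, (K−S)⁺=71.3500, hold=69.7312 ⇒ V=71.3500 exercise | (k=5,j=1): S=98.6624, (K−S)⁺=44.7676, hold=44.1864 ⇒ V=44.7676 exercise | (k=5,j=2): S=135.0482, (K−S)⁺=8.3818, hold=19.3771 ⇒ V=19.3771 continue | (k=5,j=3): S=184.8526, (K−S)⁺=0.0000, hold=4.9625 ⇒ V=4.9625 continue | (k=5,j=4): S=253.0244, (K−S)⁺=0.0000, hold=0.5125 ⇒ V=0.5125 continue | (k=5,j=5): S=346.3373, (K−S)⁺=0.0000, hold=0.0000 ⇒ V=0.0000 continue  boundary S*=98.6624
step 4: (k=4,j=0): S=84.3303, (K−S)⁺=59.0997, hold=57.4810 ⇒ V=59.0997 exercise | (k=4,j=1): S=115.4304, (K−S)⁺=27.9996, hold=31.7844 ⇒ V=31.7844 continue | (k=4,j=2): S=158.0000, (K−S)⁺=0.0000, hold=12.0745 ⇒ V=12.0745 continue | (k=4,j=3): S=216.2688, (K−S)⁺=0.0000, hold=2.7196 ⇒ V=2.7196 continue | (k=4,j=4): S=296.0266, (K−S)⁺=0.0000, hold=0.2549 ⇒ V=0.2549 continue  boundary S*=84.3303
step 3: (k=3,j=0): S=98.6624, (K−S)⁺=44.7676, hold=45.0088 ⇒ V=45.0088 continue | (k=3,j=1): S=135.0482, (K−S)⁺=8.3818, hold=21.7394 ⇒ V=21.7394 continue | (k=3,j=2): S=184.8526, (K−S)⁺=0.0000, hold=7.3408 ⇒ V=7.3408 continue | (k=3,j=3): S=253.0244, (K−S)⁺=0.0000, hold=1.4776 ⇒ V=1.4776 continue  boundary S*=-
step 2: (k=2,j=0): S=115.4304, (K−S)⁺=27.9996, hold=33.0653 ⇒ V=33.0653 continue | (k=2,j=1): S=158.0000, (K−S)⁺=0.0000, hold=14.4180 ⇒ V=14.4180 continue | (k=2,j=2): S=216.2688, (K−S)⁺=0.0000, hold=4.3766 ⇒ V=4.3766 continue  boundary S*=-
step 1: (k=1,j=0): S=135.0482, (K−S)⁺=8.3818, hold=23.5281 ⇒ V=23.5281 continue | (k=1,j=1): S=184.8526, (K−S)⁺=0.0000, hold=9.3205 ⇒ V=9.3205 continue  boundary S*=-
step 0: (k=0,j=0): S=158.0000, (K−S)⁺=0.0000, hold=16.2803 ⇒ V=16.2803 continue  boundary S*=-

price = 16.2803
boundary = - - - - 84.3303 98.6624 84.3303 98.6624 115.4304
tree:
16.2803
23.5281 9.3205
33.0653 14.4180 4.3766
45.0088 21.7394 7.3408 1.4776
59.0997 31.7844 12.0745 2.7196 0.2549
71.3500 44.7676 19.3771 4.9625 0.5125 0.0000
81.8207 59.0997 30.1109 8.9609 1.0307 0.0000 0.0000
90.7703 71.3500 44.7676 15.9718 2.0727 0.0000 0.0000 0.0000
98.4199 81.8207 59.0997 27.9996 4.1681 0.0000 0.0000 0.0000 0.0000
104.9583 90.7703 71.3500 44.7676 8.3818 0.0000 0.0000 0.0000 0.0000 0.0000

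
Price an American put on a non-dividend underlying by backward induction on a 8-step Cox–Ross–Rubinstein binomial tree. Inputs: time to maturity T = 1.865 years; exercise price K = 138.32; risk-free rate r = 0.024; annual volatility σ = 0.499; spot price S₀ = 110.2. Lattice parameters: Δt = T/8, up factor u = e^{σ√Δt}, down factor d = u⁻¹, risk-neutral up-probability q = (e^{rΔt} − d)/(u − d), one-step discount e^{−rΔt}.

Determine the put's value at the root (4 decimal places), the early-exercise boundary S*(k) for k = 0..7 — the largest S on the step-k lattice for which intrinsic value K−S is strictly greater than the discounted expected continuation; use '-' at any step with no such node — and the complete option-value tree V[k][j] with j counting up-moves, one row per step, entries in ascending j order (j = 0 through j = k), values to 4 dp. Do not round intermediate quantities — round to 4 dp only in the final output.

price = 46.4560
boundary = - - - 53.4903 42.0377 53.4903 68.0629 86.6056
tree:
46.4560
58.5093 32.3956
71.5581 43.3896 19.4468
84.8297 56.3301 28.2136 9.0420
96.2823 70.5442 39.7683 14.5321 2.4873
105.2828 84.8297 54.0723 22.8915 4.5608 0.0000
112.3562 96.2823 70.2571 35.0891 8.3631 0.0000 0.0000
117.9152 105.2828 84.8297 51.7144 15.3353 0.0000 0.0000 0.0000
122.2840 112.3562 96.2823 70.2571 28.1200 0.0000 0.0000 0.0000 0.0000

Δt=0.23312  u=1.27243  d=0.78589  q=0.45159  discount=0.99442
step 8 (expiry): payoffs max(K−S,0) = 122.2840 112.3562 96.2823 70.2571 28.1200 0.0000 0.0000 0.0000 0.0000
step 7: (k=7,j=0): S=20.4048, (K−S)⁺=117.9152, hold=117.1434 ⇒ V=117.9152 exercise | (k=7,j=1): S=33.0372, (K−S)⁺=105.2828, hold=104.5110 ⇒ V=105.2828 exercise | (k=7,j=2): S=53.4903, (K−S)⁺=84.8297, hold=84.0580 ⇒ V=84.8297 exercise | (k=7,j=3): S=86.6056, (K−S)⁺=51.7144, hold=50.9426 ⇒ V=51.7144 exercise | (k=7,j=4): S=140.2223, (K−S)⁺=0.0000, hold=15.3353 ⇒ V=15.3353 continue | (k=7,j=5): S=227.0326, (K−S)⁺=0.0000, hold=0.0000 ⇒ V=0.0000 continue | (k=7,j=6): S=367.5863, (K−S)⁺=0.0000, hold=0.0000 ⇒ V=0.0000 continue | (k=7,j=7): S=595.1555, (K−S)⁺=0.0000, hold=0.0000 ⇒ V=0.0000 continue  boundary S*=86.6056
step 6: (k=6,j=0): S=25.9638, (K−S)⁺=112.3562, hold=111.5845 ⇒ V=112.3562 exercise | (k=6,j=1): S=42.0377, (K−S)⁺=96.2823, hold=95.5105 ⇒ V=96.2823 exercise | (k=6,j=2): S=68.0629, (K−S)⁺=70.2571, hold=69.4854 ⇒ V=70.2571 exercise | (k=6,j=3): S=110.2000, (K−S)⁺=28.1200, hold=35.0891 ⇒ V=35.0891 continue | (k=6,j=4): S=178.4238, (K−S)⁺=0.0000, hold=8.3631 ⇒ V=8.3631 continue | (k=6,j=5): S=288.8842, (K−S)⁺=0.0000, hold=0.0000 ⇒ V=0.0000 continue | (k=6,j=6): S=467.7297, (K−S)⁺=0.0000, hold=0.0000 ⇒ V=0.0000 continue  boundary S*=68.0629
step 5: (k=5,j=0): S=33.0372, (K−S)⁺=105.2828, hold=104.5110 ⇒ V=105.2828 exercise | (k=5,j=1): S=53.4903, (K−S)⁺=84.8297, hold=84.0580 ⇒ V=84.8297 exercise | (k=5,j=2): S=86.6056, (K−S)⁺=51.7144, hold=54.0723 ⇒ V=54.0723 continue | (k=5,j=3): S=140.2223, (K−S)⁺=0.0000, hold=22.8915 ⇒ V=22.8915 continue | (k=5,j=4): S=227.0326, (K−S)⁺=0.0000, hold=4.5608 ⇒ V=4.5608 continue | (k=5,j=5): S=367.5863, (K−S)⁺=0.0000, hold=0.0000 ⇒ V=0.0000 continue  boundary S*=53.4903
step 4: (k=4,j=0): S=42.0377, (K−S)⁺=96.2823, hold=95.5105 ⇒ V=96.2823 exercise | (k=4,j=1): S=68.0629, (K−S)⁺=70.2571, hold=70.5442 ⇒ V=70.5442 continue | (k=4,j=2): S=110.2000, (K−S)⁺=28.1200, hold=39.7683 ⇒ V=39.7683 continue | (k=4,j=3): S=178.4238, (K−S)⁺=0.0000, hold=14.5321 ⇒ V=14.5321 continue | (k=4,j=4): S=288.8842, (K−S)⁺=0.0000, hold=2.4873 ⇒ V=2.4873 continue  boundary S*=42.0377
step 3: (k=3,j=0): S=53.4903, (K−S)⁺=84.8297, hold=84.1869 ⇒ V=84.8297 exercise | (k=3,j=1): S=86.6056, (K−S)⁺=51.7144, hold=56.3301 ⇒ V=56.3301 continue | (k=3,j=2): S=140.2223, (K−S)⁺=0.0000, hold=28.2136 ⇒ V=28.2136 continue | (k=3,j=3): S=227.0326, (K−S)⁺=0.0000, hold=9.0420 ⇒ V=9.0420 continue  boundary S*=53.4903
step 2: (k=2,j=0): S=68.0629, (K−S)⁺=70.2571, hold=71.5581 ⇒ V=71.5581 continue | (k=2,j=1): S=110.2000, (K−S)⁺=28.1200, hold=43.3896 ⇒ V=43.3896 continue | (k=2,j=2): S=178.4238, (K−S)⁺=0.0000, hold=19.4468 ⇒ V=19.4468 continue  boundary S*=-
step 1: (k=1,j=0): S=86.6056, (K−S)⁺=51.7144, hold=58.5093 ⇒ V=58.5093 continue | (k=1,j=1): S=140.2223, (K−S)⁺=0.0000, hold=32.3956 ⇒ V=32.3956 continue  boundary S*=-
step 0: (k=0,j=0): S=110.2000, (K−S)⁺=28.1200, hold=46.4560 ⇒ V=46.4560 continue  boundary S*=-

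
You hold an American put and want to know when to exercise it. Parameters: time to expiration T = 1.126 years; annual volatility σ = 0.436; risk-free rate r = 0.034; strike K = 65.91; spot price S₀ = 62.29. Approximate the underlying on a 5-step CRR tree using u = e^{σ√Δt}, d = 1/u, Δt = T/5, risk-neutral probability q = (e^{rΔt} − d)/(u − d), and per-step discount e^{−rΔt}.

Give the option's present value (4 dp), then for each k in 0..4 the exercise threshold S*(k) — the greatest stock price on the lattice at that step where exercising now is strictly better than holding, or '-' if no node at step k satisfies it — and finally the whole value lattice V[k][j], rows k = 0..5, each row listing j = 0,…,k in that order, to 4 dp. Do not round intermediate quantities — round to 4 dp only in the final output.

price = 12.8013
boundary = - - - 33.4846 41.1816
tree:
12.8013
18.2396 6.8025
24.9490 10.8792 2.2598
32.4254 16.8233 4.2715 0.0000
38.6838 24.7284 8.0742 0.0000 0.0000
43.7724 32.4254 15.2622 0.0000 0.0000 0.0000

params: Δt=0.22520 u=1.22987 d=0.81310 q=0.46690 e^(-rΔt)=0.99237
t_5 payoffs: 43.7724 32.4254 15.2622 0.0000 0.0000 0.0000
t_4: node(4,0) S=27.2262 payoff=38.6838 vs cont=38.1810 → 38.6838 [stop]  node(4,1) S=41.1816 payoff=24.7284 vs cont=24.2257 → 24.7284 [stop]  node(4,2) S=62.2900 payoff=3.6200 vs cont=8.0742 → 8.0742 [wait]  node(4,3) S=94.2179 payoff=0.0000 vs cont=0.0000 → 0.0000 [wait]  node(4,4) S=142.5112 payoff=0.0000 vs cont=0.0000 → 0.0000 [wait]  ⇒ S*(4)=41.1816
t_3: node(3,0) S=33.4846 payoff=32.4254 vs cont=31.9226 → 32.4254 [stop]  node(3,1) S=50.6478 payoff=15.2622 vs cont=16.8233 → 16.8233 [wait]  node(3,2) S=76.6083 payoff=0.0000 vs cont=4.2715 → 4.2715 [wait]  node(3,3) S=115.8754 payoff=0.0000 vs cont=0.0000 → 0.0000 [wait]  ⇒ S*(3)=33.4846
t_2: node(2,0) S=41.1816 payoff=24.7284 vs cont=24.9490 → 24.9490 [wait]  node(2,1) S=62.2900 payoff=3.6200 vs cont=10.8792 → 10.8792 [wait]  node(2,2) S=94.2179 payoff=0.0000 vs cont=2.2598 → 2.2598 [wait]  ⇒ S*(2)=-
t_1: node(1,0) S=50.6478 payoff=15.2622 vs cont=18.2396 → 18.2396 [wait]  node(1,1) S=76.6083 payoff=0.0000 vs cont=6.8025 → 6.8025 [wait]  ⇒ S*(1)=-
t_0: node(0,0) S=62.2900 payoff=3.6200 vs cont=12.8013 → 12.8013 [wait]  ⇒ S*(0)=-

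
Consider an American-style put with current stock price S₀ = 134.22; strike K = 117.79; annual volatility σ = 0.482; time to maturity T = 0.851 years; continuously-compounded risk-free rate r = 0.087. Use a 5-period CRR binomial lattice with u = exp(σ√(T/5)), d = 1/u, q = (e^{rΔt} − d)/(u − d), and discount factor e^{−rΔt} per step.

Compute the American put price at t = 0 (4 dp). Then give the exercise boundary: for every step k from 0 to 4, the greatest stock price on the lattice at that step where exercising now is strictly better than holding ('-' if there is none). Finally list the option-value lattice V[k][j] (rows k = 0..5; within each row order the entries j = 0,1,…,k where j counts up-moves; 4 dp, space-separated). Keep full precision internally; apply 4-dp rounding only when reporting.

Δt=0.17020  u=1.22000  d=0.81967  q=0.48771  discount=0.98530
step 5 (expiry): payoffs max(K−S,0) = 68.1286 43.8741 7.7736 0.0000 0.0000 0.0000
step 4: (k=4,j=0): S=60.5869, (K−S)⁺=57.2031, hold=55.4718 ⇒ V=57.2031 exercise | (k=4,j=1): S=90.1774, (K−S)⁺=27.6126, hold=25.8813 ⇒ V=27.6126 exercise | (k=4,j=2): S=134.2200, (K−S)⁺=0.0000, hold=3.9238 ⇒ V=3.9238 continue | (k=4,j=3): S=199.7729, (K−S)⁺=0.0000, hold=0.0000 ⇒ V=0.0000 continue | (k=4,j=4): S=297.3418, (K−S)⁺=0.0000, hold=0.0000 ⇒ V=0.0000 continue  boundary S*=90.1774
step 3: (k=3,j=0): S=73.9159, (K−S)⁺=43.8741, hold=42.1427 ⇒ V=43.8741 exercise | (k=3,j=1): S=110.0164, (K−S)⁺=7.7736, hold=15.8232 ⇒ V=15.8232 continue | (k=3,j=2): S=163.7484, (K−S)⁺=0.0000, hold=1.9805 ⇒ V=1.9805 continue | (k=3,j=3): S=243.7229, (K−S)⁺=0.0000, hold=0.0000 ⇒ V=0.0000 continue  boundary S*=73.9159
step 2: (k=2,j=0): S=90.1774, (K−S)⁺=27.6126, hold=29.7495 ⇒ V=29.7495 continue | (k=2,j=1): S=134.2200, (K−S)⁺=0.0000, hold=8.9386 ⇒ V=8.9386 continue | (k=2,j=2): S=199.7729, (K−S)⁺=0.0000, hold=0.9997 ⇒ V=0.9997 continue  boundary S*=-
step 1: (k=1,j=0): S=110.0164, (K−S)⁺=7.7736, hold=19.3116 ⇒ V=19.3116 continue | (k=1,j=1): S=163.7484, (K−S)⁺=0.0000, hold=4.9922 ⇒ V=4.9922 continue  boundary S*=-
step 0: (k=0,j=0): S=134.2200, (K−S)⁺=0.0000, hold=12.1466 ⇒ V=12.1466 continue  boundary S*=-

price = 12.1466
boundary = - - - 73.9159 90.1774
tree:
12.1466
19.3116 4.9922
29.7495 8.9386 0.9997
43.8741 15.8232 1.9805 0.0000
57.2031 27.6126 3.9238 0.0000 0.0000
68.1286 43.8741 7.7736 0.0000 0.0000 0.0000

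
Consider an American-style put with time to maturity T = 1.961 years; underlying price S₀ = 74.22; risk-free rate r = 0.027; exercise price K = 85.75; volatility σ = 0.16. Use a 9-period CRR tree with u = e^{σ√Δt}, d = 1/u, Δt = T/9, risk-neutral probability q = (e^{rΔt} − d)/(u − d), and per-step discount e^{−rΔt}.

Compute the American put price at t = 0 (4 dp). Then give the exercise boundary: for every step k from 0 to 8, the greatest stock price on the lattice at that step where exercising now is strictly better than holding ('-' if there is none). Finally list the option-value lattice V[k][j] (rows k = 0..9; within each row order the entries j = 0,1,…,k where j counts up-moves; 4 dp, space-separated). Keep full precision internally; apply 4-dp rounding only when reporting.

params: Δt=0.21789 u=1.07755 d=0.92804 q=0.52080 e^(-rΔt)=0.99413
t_9 payoffs: 47.8534 41.7481 34.6592 26.4282 16.8712 5.7746 0.0000 0.0000 0.0000 0.0000
t_8: node(8,0) S=40.8353 payoff=44.9147 vs cont=44.4117 → 44.9147 [stop]  node(8,1) S=47.4141 payoff=38.3359 vs cont=37.8329 → 38.3359 [stop]  node(8,2) S=55.0527 payoff=30.6973 vs cont=30.1943 → 30.6973 [stop]  node(8,3) S=63.9219 payoff=21.8281 vs cont=21.3251 → 21.8281 [stop]  node(8,4) S=74.2200 payoff=11.5300 vs cont=11.0270 → 11.5300 [stop]  node(8,5) S=86.1772 payoff=0.0000 vs cont=2.7509 → 2.7509 [wait]  node(8,6) S=100.0607 payoff=0.0000 vs cont=0.0000 → 0.0000 [wait]  node(8,7) S=116.1808 payoff=0.0000 vs cont=0.0000 → 0.0000 [wait]  node(8,8) S=134.8981 payoff=0.0000 vs cont=0.0000 → 0.0000 [wait]  ⇒ S*(8)=74.2200
t_7: node(7,0) S=44.0019 payoff=41.7481 vs cont=41.2451 → 41.7481 [stop]  node(7,1) S=51.0908 payoff=34.6592 vs cont=34.1562 → 34.6592 [stop]  node(7,2) S=59.3218 payoff=26.4282 vs cont=25.9252 → 26.4282 [stop]  node(7,3) S=68.8788 payoff=16.8712 vs cont=16.3682 → 16.8712 [stop]  node(7,4) S=79.9754 payoff=5.7746 vs cont=6.9170 → 6.9170 [wait]  node(7,5) S=92.8598 payoff=0.0000 vs cont=1.3105 → 1.3105 [wait]  node(7,6) S=107.8199 payoff=0.0000 vs cont=0.0000 → 0.0000 [wait]  node(7,7) S=125.1901 payoff=0.0000 vs cont=0.0000 → 0.0000 [wait]  ⇒ S*(7)=68.8788
t_6: node(6,0) S=47.4141 payoff=38.3359 vs cont=37.8329 → 38.3359 [stop]  node(6,1) S=55.0527 payoff=30.6973 vs cont=30.1943 → 30.6973 [stop]  node(6,2) S=63.9219 payoff=21.8281 vs cont=21.3251 → 21.8281 [stop]  node(6,3) S=74.2200 payoff=11.5300 vs cont=11.6185 → 11.6185 [wait]  node(6,4) S=86.1772 payoff=0.0000 vs cont=3.9737 → 3.9737 [wait]  node(6,5) S=100.0607 payoff=0.0000 vs cont=0.6243 → 0.6243 [wait]  node(6,6) S=116.1808 payoff=0.0000 vs cont=0.0000 → 0.0000 [wait]  ⇒ S*(6)=63.9219
t_5: node(5,0) S=51.0908 payoff=34.6592 vs cont=34.1562 → 34.6592 [stop]  node(5,1) S=59.3218 payoff=26.4282 vs cont=25.9252 → 26.4282 [stop]  node(5,2) S=68.8788 payoff=16.8712 vs cont=16.4141 → 16.8712 [stop]  node(5,3) S=79.9754 payoff=5.7746 vs cont=7.5923 → 7.5923 [wait]  node(5,4) S=92.8598 payoff=0.0000 vs cont=2.2163 → 2.2163 [wait]  node(5,5) S=107.8199 payoff=0.0000 vs cont=0.2974 → 0.2974 [wait]  ⇒ S*(5)=68.8788
t_4: node(4,0) S=55.0527 payoff=30.6973 vs cont=30.1943 → 30.6973 [stop]  node(4,1) S=63.9219 payoff=21.8281 vs cont=21.3251 → 21.8281 [stop]  node(4,2) S=74.2200 payoff=11.5300 vs cont=11.9681 → 11.9681 [wait]  node(4,3) S=86.1772 payoff=0.0000 vs cont=4.7643 → 4.7643 [wait]  node(4,4) S=100.0607 payoff=0.0000 vs cont=1.2098 → 1.2098 [wait]  ⇒ S*(4)=63.9219
t_3: node(3,0) S=59.3218 payoff=26.4282 vs cont=25.9252 → 26.4282 [stop]  node(3,1) S=68.8788 payoff=16.8712 vs cont=16.5951 → 16.8712 [stop]  node(3,2) S=79.9754 payoff=5.7746 vs cont=8.1682 → 8.1682 [wait]  node(3,3) S=92.8598 payoff=0.0000 vs cont=2.8960 → 2.8960 [wait]  ⇒ S*(3)=68.8788
t_2: node(2,0) S=63.9219 payoff=21.8281 vs cont=21.3251 → 21.8281 [stop]  node(2,1) S=74.2200 payoff=11.5300 vs cont=12.2663 → 12.2663 [wait]  node(2,2) S=86.1772 payoff=0.0000 vs cont=5.3906 → 5.3906 [wait]  ⇒ S*(2)=63.9219
t_1: node(1,0) S=68.8788 payoff=16.8712 vs cont=16.7495 → 16.8712 [stop]  node(1,1) S=79.9754 payoff=5.7746 vs cont=8.6345 → 8.6345 [wait]  ⇒ S*(1)=68.8788
t_0: node(0,0) S=74.2200 payoff=11.5300 vs cont=12.5077 → 12.5077 [wait]  ⇒ S*(0)=-

price = 12.5077
boundary = - 68.8788 63.9219 68.8788 63.9219 68.8788 63.9219 68.8788 74.2200
tree:
12.5077
16.8712 8.6345
21.8281 12.2663 5.3906
26.4282 16.8712 8.1682 2.8960
30.6973 21.8281 11.9681 4.7643 1.2098
34.6592 26.4282 16.8712 7.5923 2.2163 0.2974
38.3359 30.6973 21.8281 11.6185 3.9737 0.6243 0.0000
41.7481 34.6592 26.4282 16.8712 6.9170 1.3105 0.0000 0.0000
44.9147 38.3359 30.6973 21.8281 11.5300 2.7509 0.0000 0.0000 0.0000
47.8534 41.7481 34.6592 26.4282 16.8712 5.7746 0.0000 0.0000 0.0000 0.0000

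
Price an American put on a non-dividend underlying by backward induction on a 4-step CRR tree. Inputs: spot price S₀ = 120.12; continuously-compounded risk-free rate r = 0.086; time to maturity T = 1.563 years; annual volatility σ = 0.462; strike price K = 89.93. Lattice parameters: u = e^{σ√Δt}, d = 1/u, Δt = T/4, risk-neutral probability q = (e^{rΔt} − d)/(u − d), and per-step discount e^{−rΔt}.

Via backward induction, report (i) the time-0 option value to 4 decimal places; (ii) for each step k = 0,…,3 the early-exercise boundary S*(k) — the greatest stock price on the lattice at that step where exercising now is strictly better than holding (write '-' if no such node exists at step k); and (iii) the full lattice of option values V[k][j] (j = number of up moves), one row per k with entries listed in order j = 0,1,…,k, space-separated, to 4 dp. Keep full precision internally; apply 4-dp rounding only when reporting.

price = 8.7089
boundary = - - - 50.5065
tree:
8.7089
14.9344 2.7535
24.8278 5.5471 0.0000
39.4235 11.1750 0.0000 0.0000
52.0923 22.5129 0.0000 0.0000 0.0000

Δt=0.39075, u=1.33482, d=0.74916, q=0.48665, disc=e^(-rΔt)=0.96695
k=4 terminal: V=max(K-S,0) → 52.0923 22.5129 0.0000 0.0000 0.0000
k=3: j=0 S=50.5065 intr=39.4235 cont=36.4516 V=39.4235[EX]; j=1 S=89.9897 intr=0.0000 cont=11.1750 V=11.1750[hold]; j=2 S=160.3385 intr=0.0000 cont=0.0000 V=0.0000[hold]; j=3 S=285.6822 intr=0.0000 cont=0.0000 V=0.0000[hold]  S*(3)=50.5065
k=2: j=0 S=67.4171 intr=22.5129 cont=24.8278 V=24.8278[hold]; j=1 S=120.1200 intr=0.0000 cont=5.5471 V=5.5471[hold]; j=2 S=214.0230 intr=0.0000 cont=0.0000 V=0.0000[hold]  S*(2)=-
k=1: j=0 S=89.9897 intr=0.0000 cont=14.9344 V=14.9344[hold]; j=1 S=160.3385 intr=0.0000 cont=2.7535 V=2.7535[hold]  S*(1)=-
k=0: j=0 S=120.1200 intr=0.0000 cont=8.7089 V=8.7089[hold]  S*(0)=-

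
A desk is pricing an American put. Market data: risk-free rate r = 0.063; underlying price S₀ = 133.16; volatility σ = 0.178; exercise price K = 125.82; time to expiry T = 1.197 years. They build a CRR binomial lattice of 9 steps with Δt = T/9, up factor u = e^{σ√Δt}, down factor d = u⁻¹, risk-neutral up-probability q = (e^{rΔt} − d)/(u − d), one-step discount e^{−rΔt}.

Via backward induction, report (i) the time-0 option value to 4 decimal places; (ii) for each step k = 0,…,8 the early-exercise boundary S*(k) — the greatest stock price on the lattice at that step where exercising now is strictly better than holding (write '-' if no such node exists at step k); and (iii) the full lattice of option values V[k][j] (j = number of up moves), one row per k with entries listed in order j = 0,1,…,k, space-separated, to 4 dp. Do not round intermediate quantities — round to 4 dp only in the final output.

price = 4.1160
boundary = - - - 109.5966 102.7081 109.5966 102.7081 109.5966 116.9470
tree:
4.1160
6.7042 2.0489
10.6069 3.5950 0.8080
16.2234 6.1471 1.5497 0.2099
23.1119 10.1840 2.9190 0.4464 0.0185
29.5674 16.2234 5.3696 0.9469 0.0414 0.0000
35.6172 23.1119 9.5603 2.0029 0.0924 0.0000 0.0000
41.2867 29.5674 16.2234 4.2231 0.2063 0.0000 0.0000 0.0000
46.5999 35.6172 23.1119 8.8730 0.4609 0.0000 0.0000 0.0000 0.0000
51.5791 41.2867 29.5674 16.2234 1.0295 0.0000 0.0000 0.0000 0.0000 0.0000

params: Δt=0.13300 u=1.06707 d=0.93715 q=0.54854 e^(-rΔt)=0.99166
t_9 payoffs: 51.5791 41.2867 29.5674 16.2234 1.0295 0.0000 0.0000 0.0000 0.0000 0.0000
t_8: node(8,0) S=79.2201 payoff=46.5999 vs cont=45.5500 → 46.5999 [stop]  node(8,1) S=90.2028 payoff=35.6172 vs cont=34.5673 → 35.6172 [stop]  node(8,2) S=102.7081 payoff=23.1119 vs cont=22.0621 → 23.1119 [stop]  node(8,3) S=116.9470 payoff=8.8730 vs cont=7.8231 → 8.8730 [stop]  node(8,4) S=133.1600 payoff=0.0000 vs cont=0.4609 → 0.4609 [wait]  node(8,5) S=151.6206 payoff=0.0000 vs cont=0.0000 → 0.0000 [wait]  node(8,6) S=172.6406 payoff=0.0000 vs cont=0.0000 → 0.0000 [wait]  node(8,7) S=196.5746 payoff=0.0000 vs cont=0.0000 → 0.0000 [wait]  node(8,8) S=223.8268 payoff=0.0000 vs cont=0.0000 → 0.0000 [wait]  ⇒ S*(8)=116.9470
t_7: node(7,0) S=84.5333 payoff=41.2867 vs cont=40.2369 → 41.2867 [stop]  node(7,1) S=96.2526 payoff=29.5674 vs cont=28.5176 → 29.5674 [stop]  node(7,2) S=109.5966 payoff=16.2234 vs cont=15.1736 → 16.2234 [stop]  node(7,3) S=124.7905 payoff=1.0295 vs cont=4.2231 → 4.2231 [wait]  node(7,4) S=142.0908 payoff=0.0000 vs cont=0.2063 → 0.2063 [wait]  node(7,5) S=161.7896 payoff=0.0000 vs cont=0.0000 → 0.0000 [wait]  node(7,6) S=184.2193 payoff=0.0000 vs cont=0.0000 → 0.0000 [wait]  node(7,7) S=209.7586 payoff=0.0000 vs cont=0.0000 → 0.0000 [wait]  ⇒ S*(7)=109.5966
t_6: node(6,0) S=90.2028 payoff=35.6172 vs cont=34.5673 → 35.6172 [stop]  node(6,1) S=102.7081 payoff=23.1119 vs cont=22.0621 → 23.1119 [stop]  node(6,2) S=116.9470 payoff=8.8730 vs cont=9.5603 → 9.5603 [wait]  node(6,3) S=133.1600 payoff=0.0000 vs cont=2.0029 → 2.0029 [wait]  node(6,4) S=151.6206 payoff=0.0000 vs cont=0.0924 → 0.0924 [wait]  node(6,5) S=172.6406 payoff=0.0000 vs cont=0.0000 → 0.0000 [wait]  node(6,6) S=196.5746 payoff=0.0000 vs cont=0.0000 → 0.0000 [wait]  ⇒ S*(6)=102.7081
t_5: node(5,0) S=96.2526 payoff=29.5674 vs cont=28.5176 → 29.5674 [stop]  node(5,1) S=109.5966 payoff=16.2234 vs cont=15.5475 → 16.2234 [stop]  node(5,2) S=124.7905 payoff=1.0295 vs cont=5.3696 → 5.3696 [wait]  node(5,3) S=142.0908 payoff=0.0000 vs cont=0.9469 → 0.9469 [wait]  node(5,4) S=161.7896 payoff=0.0000 vs cont=0.0414 → 0.0414 [wait]  node(5,5) S=184.2193 payoff=0.0000 vs cont=0.0000 → 0.0000 [wait]  ⇒ S*(5)=109.5966
t_4: node(4,0) S=102.7081 payoff=23.1119 vs cont=22.0621 → 23.1119 [stop]  node(4,1) S=116.9470 payoff=8.8730 vs cont=10.1840 → 10.1840 [wait]  node(4,2) S=133.1600 payoff=0.0000 vs cont=2.9190 → 2.9190 [wait]  node(4,3) S=151.6206 payoff=0.0000 vs cont=0.4464 → 0.4464 [wait]  node(4,4) S=172.6406 payoff=0.0000 vs cont=0.0185 → 0.0185 [wait]  ⇒ S*(4)=102.7081
t_3: node(3,0) S=109.5966 payoff=16.2234 vs cont=15.8867 → 16.2234 [stop]  node(3,1) S=124.7905 payoff=1.0295 vs cont=6.1471 → 6.1471 [wait]  node(3,2) S=142.0908 payoff=0.0000 vs cont=1.5497 → 1.5497 [wait]  node(3,3) S=161.7896 payoff=0.0000 vs cont=0.2099 → 0.2099 [wait]  ⇒ S*(3)=109.5966
t_2: node(2,0) S=116.9470 payoff=8.8730 vs cont=10.6069 → 10.6069 [wait]  node(2,1) S=133.1600 payoff=0.0000 vs cont=3.5950 → 3.5950 [wait]  node(2,2) S=151.6206 payoff=0.0000 vs cont=0.8080 → 0.8080 [wait]  ⇒ S*(2)=-
t_1: node(1,0) S=124.7905 payoff=1.0295 vs cont=6.7042 → 6.7042 [wait]  node(1,1) S=142.0908 payoff=0.0000 vs cont=2.0489 → 2.0489 [wait]  ⇒ S*(1)=-
t_0: node(0,0) S=133.1600 payoff=0.0000 vs cont=4.1160 → 4.1160 [wait]  ⇒ S*(0)=-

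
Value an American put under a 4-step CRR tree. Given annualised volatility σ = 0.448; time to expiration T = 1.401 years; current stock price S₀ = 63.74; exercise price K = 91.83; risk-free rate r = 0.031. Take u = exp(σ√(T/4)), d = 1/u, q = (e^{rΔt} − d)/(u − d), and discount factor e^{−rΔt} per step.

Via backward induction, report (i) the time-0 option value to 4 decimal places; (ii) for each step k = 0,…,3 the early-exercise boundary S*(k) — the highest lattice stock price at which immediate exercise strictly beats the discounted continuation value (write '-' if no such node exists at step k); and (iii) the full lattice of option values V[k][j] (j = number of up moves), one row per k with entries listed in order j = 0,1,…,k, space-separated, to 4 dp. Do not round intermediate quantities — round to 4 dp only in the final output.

price = 32.0977
boundary = - 48.8951 37.5076 48.8951
tree:
32.0977
42.9349 19.8591
54.3224 29.9848 8.1807
63.0579 42.9349 15.1590 0.0000
69.7588 54.3224 28.0900 0.0000 0.0000

Δt=0.35025  u=1.30361  d=0.76710  q=0.45445  discount=0.98920
step 4 (expiry): payoffs max(K−S,0) = 69.7588 54.3224 28.0900 0.0000 0.0000
step 3: (k=3,j=0): S=28.7721, (K−S)⁺=63.0579, hold=62.0662 ⇒ V=63.0579 exercise | (k=3,j=1): S=48.8951, (K−S)⁺=42.9349, hold=41.9432 ⇒ V=42.9349 exercise | (k=3,j=2): S=83.0919, (K−S)⁺=8.7381, hold=15.1590 ⇒ V=15.1590 continue | (k=3,j=3): S=141.2057, (K−S)⁺=0.0000, hold=0.0000 ⇒ V=0.0000 continue  boundary S*=48.8951
step 2: (k=2,j=0): S=37.5076, (K−S)⁺=54.3224, hold=53.3308 ⇒ V=54.3224 exercise | (k=2,j=1): S=63.7400, (K−S)⁺=28.0900, hold=29.9848 ⇒ V=29.9848 continue | (k=2,j=2): S=108.3192, (K−S)⁺=0.0000, hold=8.1807 ⇒ V=8.1807 continue  boundary S*=37.5076
step 1: (k=1,j=0): S=48.8951, (K−S)⁺=42.9349, hold=42.7950 ⇒ V=42.9349 exercise | (k=1,j=1): S=83.0919, (K−S)⁺=8.7381, hold=19.8591 ⇒ V=19.8591 continue  boundary S*=48.8951
step 0: (k=0,j=0): S=63.7400, (K−S)⁺=28.0900, hold=32.0977 ⇒ V=32.0977 continue  boundary S*=-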